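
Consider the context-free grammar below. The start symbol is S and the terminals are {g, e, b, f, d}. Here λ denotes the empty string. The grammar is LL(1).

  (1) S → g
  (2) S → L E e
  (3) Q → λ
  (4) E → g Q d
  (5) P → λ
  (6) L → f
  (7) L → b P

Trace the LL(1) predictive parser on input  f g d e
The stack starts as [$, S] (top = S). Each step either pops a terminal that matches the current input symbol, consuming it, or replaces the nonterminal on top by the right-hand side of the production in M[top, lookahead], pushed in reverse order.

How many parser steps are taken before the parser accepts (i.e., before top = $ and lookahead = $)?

     Stack      Input      Action
  1  $ S        f g d e $  expand S → L E e
  2  $ e E L    f g d e $  expand L → f
  3  $ e E f    f g d e $  match f
  4  $ e E      g d e $    expand E → g Q d
  5  $ e d Q g  g d e $    match g
  6  $ e d Q    d e $      expand Q → λ
  7  $ e d      d e $      match d
  8  $ e        e $        match e
Accept reached after 8 steps.

8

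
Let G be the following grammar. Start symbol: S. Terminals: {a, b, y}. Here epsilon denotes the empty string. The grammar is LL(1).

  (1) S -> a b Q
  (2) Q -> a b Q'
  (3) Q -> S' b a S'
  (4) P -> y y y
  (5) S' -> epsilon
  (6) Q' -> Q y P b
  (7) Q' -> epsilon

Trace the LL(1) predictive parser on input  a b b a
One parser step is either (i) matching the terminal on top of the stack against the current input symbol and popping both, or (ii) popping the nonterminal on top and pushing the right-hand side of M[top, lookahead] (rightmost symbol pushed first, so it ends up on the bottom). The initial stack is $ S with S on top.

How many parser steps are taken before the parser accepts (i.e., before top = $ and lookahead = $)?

step 1: stack=$ S  input=a b b a $  — expand S -> a b Q
step 2: stack=$ Q b a  input=a b b a $  — match a
step 3: stack=$ Q b  input=b b a $  — match b
step 4: stack=$ Q  input=b a $  — expand Q -> S' b a S'
step 5: stack=$ S' a b S'  input=b a $  — expand S' -> epsilon
step 6: stack=$ S' a b  input=b a $  — match b
step 7: stack=$ S' a  input=a $  — match a
step 8: stack=$ S'  input=$  — expand S' -> epsilon
Accept reached after 8 steps.

8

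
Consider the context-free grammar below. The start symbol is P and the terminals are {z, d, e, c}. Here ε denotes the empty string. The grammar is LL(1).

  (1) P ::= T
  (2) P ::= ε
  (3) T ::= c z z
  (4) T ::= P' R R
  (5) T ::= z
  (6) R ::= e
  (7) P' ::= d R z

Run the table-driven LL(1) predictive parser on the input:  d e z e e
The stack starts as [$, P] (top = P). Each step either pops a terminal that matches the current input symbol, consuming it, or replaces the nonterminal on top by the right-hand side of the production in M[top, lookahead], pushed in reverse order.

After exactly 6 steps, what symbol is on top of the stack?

z

     Stack        Input        Action
  1  $ P          d e z e e $  expand P ::= T
  2  $ T          d e z e e $  expand T ::= P' R R
  3  $ R R P'     d e z e e $  expand P' ::= d R z
  4  $ R R z R d  d e z e e $  match d
  5  $ R R z R    e z e e $    expand R ::= e
  6  $ R R z e    e z e e $    match e
Stack after step 6: $ R R z (top = z).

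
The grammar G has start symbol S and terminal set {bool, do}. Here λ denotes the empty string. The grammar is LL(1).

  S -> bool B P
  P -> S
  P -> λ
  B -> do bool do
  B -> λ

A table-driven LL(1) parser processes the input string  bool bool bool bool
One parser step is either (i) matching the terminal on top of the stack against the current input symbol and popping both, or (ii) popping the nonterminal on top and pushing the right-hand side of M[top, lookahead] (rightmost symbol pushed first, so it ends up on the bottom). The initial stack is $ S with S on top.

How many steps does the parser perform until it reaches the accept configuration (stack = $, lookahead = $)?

step 1: stack=$ S  input=bool bool bool bool $  — expand S -> bool B P
step 2: stack=$ P B bool  input=bool bool bool bool $  — match bool
step 3: stack=$ P B  input=bool bool bool $  — expand B -> λ
step 4: stack=$ P  input=bool bool bool $  — expand P -> S
step 5: stack=$ S  input=bool bool bool $  — expand S -> bool B P
step 6: stack=$ P B bool  input=bool bool bool $  — match bool
step 7: stack=$ P B  input=bool bool $  — expand B -> λ
step 8: stack=$ P  input=bool bool $  — expand P -> S
step 9: stack=$ S  input=bool bool $  — expand S -> bool B P
step 10: stack=$ P B bool  input=bool bool $  — match bool
step 11: stack=$ P B  input=bool $  — expand B -> λ
step 12: stack=$ P  input=bool $  — expand P -> S
step 13: stack=$ S  input=bool $  — expand S -> bool B P
step 14: stack=$ P B bool  input=bool $  — match bool
step 15: stack=$ P B  input=$  — expand B -> λ
step 16: stack=$ P  input=$  — expand P -> λ
Accept reached after 16 steps.

16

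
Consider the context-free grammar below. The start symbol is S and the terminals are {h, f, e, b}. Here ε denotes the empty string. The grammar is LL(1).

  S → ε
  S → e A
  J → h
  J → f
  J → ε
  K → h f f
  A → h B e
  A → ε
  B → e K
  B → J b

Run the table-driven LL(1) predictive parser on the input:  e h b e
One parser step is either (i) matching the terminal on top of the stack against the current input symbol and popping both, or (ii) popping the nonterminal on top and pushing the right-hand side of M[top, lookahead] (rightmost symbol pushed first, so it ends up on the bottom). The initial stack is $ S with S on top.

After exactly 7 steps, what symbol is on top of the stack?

step 1: stack=$ S  input=e h b e $  — expand S → e A
step 2: stack=$ A e  input=e h b e $  — match e
step 3: stack=$ A  input=h b e $  — expand A → h B e
step 4: stack=$ e B h  input=h b e $  — match h
step 5: stack=$ e B  input=b e $  — expand B → J b
step 6: stack=$ e b J  input=b e $  — expand J → ε
step 7: stack=$ e b  input=b e $  — match b
Stack after step 7: $ e (top = e).

e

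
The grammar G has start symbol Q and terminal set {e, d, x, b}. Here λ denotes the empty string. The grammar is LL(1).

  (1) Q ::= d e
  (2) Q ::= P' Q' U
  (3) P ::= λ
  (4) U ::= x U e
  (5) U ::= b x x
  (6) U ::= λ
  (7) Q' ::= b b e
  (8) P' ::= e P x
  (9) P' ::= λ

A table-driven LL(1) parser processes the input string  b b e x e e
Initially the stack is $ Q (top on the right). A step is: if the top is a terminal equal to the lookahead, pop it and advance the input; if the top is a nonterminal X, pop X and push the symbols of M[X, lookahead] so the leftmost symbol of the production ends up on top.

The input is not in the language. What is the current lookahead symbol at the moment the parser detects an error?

      Stack      Input          Action
   1  $ Q        b b e x e e $  expand Q ::= P' Q' U
   2  $ U Q' P'  b b e x e e $  expand P' ::= λ
   3  $ U Q'     b b e x e e $  expand Q' ::= b b e
   4  $ U e b b  b b e x e e $  match b
   5  $ U e b    b e x e e $    match b
   6  $ U e      e x e e $      match e
   7  $ U        x e e $        expand U ::= x U e
   8  $ e U x    x e e $        match x
   9  $ e U      e e $          expand U ::= λ
  10  $ e        e e $          match e
  11  $          e $            error: stack empty but input remains

e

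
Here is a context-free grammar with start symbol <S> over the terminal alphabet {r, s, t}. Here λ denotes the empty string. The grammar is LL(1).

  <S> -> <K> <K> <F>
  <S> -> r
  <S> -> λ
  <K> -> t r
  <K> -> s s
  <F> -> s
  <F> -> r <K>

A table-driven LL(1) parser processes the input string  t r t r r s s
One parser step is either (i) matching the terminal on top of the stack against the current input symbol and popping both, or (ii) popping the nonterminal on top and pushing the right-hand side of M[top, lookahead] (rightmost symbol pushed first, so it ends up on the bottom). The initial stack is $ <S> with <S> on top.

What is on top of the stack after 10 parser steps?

s

      Stack          Input            Action
   1  $ <S>          t r t r r s s $  expand <S> -> <K> <K> <F>
   2  $ <F> <K> <K>  t r t r r s s $  expand <K> -> t r
   3  $ <F> <K> r t  t r t r r s s $  match t
   4  $ <F> <K> r    r t r r s s $    match r
   5  $ <F> <K>      t r r s s $      expand <K> -> t r
   6  $ <F> r t      t r r s s $      match t
   7  $ <F> r        r r s s $        match r
   8  $ <F>          r s s $          expand <F> -> r <K>
   9  $ <K> r        r s s $          match r
  10  $ <K>          s s $            expand <K> -> s s
Stack after step 10: $ s s (top = s).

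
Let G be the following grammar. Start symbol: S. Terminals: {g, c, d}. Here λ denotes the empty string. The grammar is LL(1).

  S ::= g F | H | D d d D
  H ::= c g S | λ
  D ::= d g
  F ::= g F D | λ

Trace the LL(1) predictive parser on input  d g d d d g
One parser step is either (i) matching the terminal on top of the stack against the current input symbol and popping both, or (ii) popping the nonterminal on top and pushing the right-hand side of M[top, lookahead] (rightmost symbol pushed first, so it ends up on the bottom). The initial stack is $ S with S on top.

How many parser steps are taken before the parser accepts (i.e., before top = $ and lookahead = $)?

step 1: stack=$ S  input=d g d d d g $  — expand S ::= D d d D
step 2: stack=$ D d d D  input=d g d d d g $  — expand D ::= d g
step 3: stack=$ D d d g d  input=d g d d d g $  — match d
step 4: stack=$ D d d g  input=g d d d g $  — match g
step 5: stack=$ D d d  input=d d d g $  — match d
step 6: stack=$ D d  input=d d g $  — match d
step 7: stack=$ D  input=d g $  — expand D ::= d g
step 8: stack=$ g d  input=d g $  — match d
step 9: stack=$ g  input=g $  — match g
Accept reached after 9 steps.

9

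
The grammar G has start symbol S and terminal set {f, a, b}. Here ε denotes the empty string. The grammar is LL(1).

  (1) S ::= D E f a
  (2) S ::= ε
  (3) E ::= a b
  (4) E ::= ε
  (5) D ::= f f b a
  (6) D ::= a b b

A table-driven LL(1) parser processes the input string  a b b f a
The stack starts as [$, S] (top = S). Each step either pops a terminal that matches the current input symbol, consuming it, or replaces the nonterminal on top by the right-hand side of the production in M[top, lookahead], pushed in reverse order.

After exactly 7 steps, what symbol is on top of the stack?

step 1: stack=$ S  input=a b b f a $  — expand S ::= D E f a
step 2: stack=$ a f E D  input=a b b f a $  — expand D ::= a b b
step 3: stack=$ a f E b b a  input=a b b f a $  — match a
step 4: stack=$ a f E b b  input=b b f a $  — match b
step 5: stack=$ a f E b  input=b f a $  — match b
step 6: stack=$ a f E  input=f a $  — expand E ::= ε
step 7: stack=$ a f  input=f a $  — match f
Stack after step 7: $ a (top = a).

a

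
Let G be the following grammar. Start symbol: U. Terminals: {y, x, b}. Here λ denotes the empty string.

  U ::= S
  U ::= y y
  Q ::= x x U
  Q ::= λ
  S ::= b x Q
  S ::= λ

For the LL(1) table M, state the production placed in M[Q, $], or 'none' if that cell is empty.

FIRST(Q): from Q::=x x U we get {x}; from Q::=λ we get {λ}. So FIRST(Q) = {λ, x}.
FIRST(S): from S::=b x Q we get {b}; from S::=λ we get {λ}. So FIRST(S) = {λ, b}.
FIRST(U): from U::=S we get {λ, b}; from U::=y y we get {y}. So FIRST(U) = {λ, b, y}.
FOLLOW(U) includes $ since U is the start symbol.
FOLLOW(S): in U::=S, the suffix after S is empty, so FOLLOW(S) ⊇ FOLLOW(U) = {$}. Thus FOLLOW(S) = {$}.
FOLLOW(Q): in S::=b x Q, the suffix after Q is empty, so FOLLOW(Q) ⊇ FOLLOW(S) = {$}. Thus FOLLOW(Q) = {$}.
For Q ::= x x U: FIRST(x x U) = {x}, so it goes in M[Q, t] for t ∈ {x}.
For Q ::= λ: FIRST(λ) = {λ}, so it goes in M[Q, t] for t ∈ {}; since λ ∈ FIRST, also for every t ∈ FOLLOW(Q) = {$}.

Q ::= λ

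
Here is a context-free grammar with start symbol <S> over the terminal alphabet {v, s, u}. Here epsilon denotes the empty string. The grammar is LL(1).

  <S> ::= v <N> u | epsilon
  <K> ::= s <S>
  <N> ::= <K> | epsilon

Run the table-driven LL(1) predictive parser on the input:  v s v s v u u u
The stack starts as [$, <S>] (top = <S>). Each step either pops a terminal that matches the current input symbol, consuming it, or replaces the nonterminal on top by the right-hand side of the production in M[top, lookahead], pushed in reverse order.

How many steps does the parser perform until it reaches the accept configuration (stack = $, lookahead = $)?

      Stack          Input              Action
   1  $ <S>          v s v s v u u u $  expand <S> ::= v <N> u
   2  $ u <N> v      v s v s v u u u $  match v
   3  $ u <N>        s v s v u u u $    expand <N> ::= <K>
   4  $ u <K>        s v s v u u u $    expand <K> ::= s <S>
   5  $ u <S> s      s v s v u u u $    match s
   6  $ u <S>        v s v u u u $      expand <S> ::= v <N> u
   7  $ u u <N> v    v s v u u u $      match v
   8  $ u u <N>      s v u u u $        expand <N> ::= <K>
   9  $ u u <K>      s v u u u $        expand <K> ::= s <S>
  10  $ u u <S> s    s v u u u $        match s
  11  $ u u <S>      v u u u $          expand <S> ::= v <N> u
  12  $ u u u <N> v  v u u u $          match v
  13  $ u u u <N>    u u u $            expand <N> ::= epsilon
  14  $ u u u        u u u $            match u
  15  $ u u          u u $              match u
  16  $ u            u $                match u
Accept reached after 16 steps.

16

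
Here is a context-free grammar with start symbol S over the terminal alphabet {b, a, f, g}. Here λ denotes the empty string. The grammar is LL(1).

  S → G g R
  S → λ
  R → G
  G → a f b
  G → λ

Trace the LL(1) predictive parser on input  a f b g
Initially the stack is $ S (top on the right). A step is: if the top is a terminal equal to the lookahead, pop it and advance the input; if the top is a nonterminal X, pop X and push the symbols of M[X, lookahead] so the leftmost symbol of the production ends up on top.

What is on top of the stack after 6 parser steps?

step 1: stack=$ S  input=a f b g $  — expand S → G g R
step 2: stack=$ R g G  input=a f b g $  — expand G → a f b
step 3: stack=$ R g b f a  input=a f b g $  — match a
step 4: stack=$ R g b f  input=f b g $  — match f
step 5: stack=$ R g b  input=b g $  — match b
step 6: stack=$ R g  input=g $  — match g
Stack after step 6: $ R (top = R).

R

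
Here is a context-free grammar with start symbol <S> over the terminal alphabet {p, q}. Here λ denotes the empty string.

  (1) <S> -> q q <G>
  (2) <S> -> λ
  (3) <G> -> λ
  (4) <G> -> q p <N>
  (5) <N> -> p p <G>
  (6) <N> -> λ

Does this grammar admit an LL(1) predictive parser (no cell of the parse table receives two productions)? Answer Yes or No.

FIRST(<S>) = {λ, q}
FIRST(<G>) = {λ, q}
FIRST(<N>) = {λ, p}
FOLLOW(<S>) = {$}
FOLLOW(<G>) = {$}
FOLLOW(<N>) = {$}
Each cell of M receives at most one production.

Yes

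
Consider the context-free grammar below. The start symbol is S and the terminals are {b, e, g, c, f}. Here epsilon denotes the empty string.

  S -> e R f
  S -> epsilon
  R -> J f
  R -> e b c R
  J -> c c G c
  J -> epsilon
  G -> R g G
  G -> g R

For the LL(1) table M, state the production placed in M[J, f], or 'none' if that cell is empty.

FIRST(S): from S->e R f we get {e}; from S->epsilon we get {epsilon}. So FIRST(S) = {epsilon, e}.
FIRST(J): from J->c c G c we get {c}; from J->epsilon we get {epsilon}. So FIRST(J) = {epsilon, c}.
FIRST(R): from R->J f we get {c, f}; from R->e b c R we get {e}. So FIRST(R) = {c, e, f}.
FIRST(G): from G->R g G we get {c, e, f}; from G->g R we get {g}. So FIRST(G) = {c, e, f, g}.
FOLLOW(S) includes $ since S is the start symbol.
FOLLOW(J): in R->J f, J is followed by f with FIRST {f}. Thus FOLLOW(J) = {f}.
For J -> c c G c: FIRST(c c G c) = {c}, so it goes in M[J, t] for t ∈ {c}.
For J -> epsilon: FIRST(epsilon) = {epsilon}, so it goes in M[J, t] for t ∈ {}; since epsilon ∈ FIRST, also for every t ∈ FOLLOW(J) = {f}.

J -> epsilon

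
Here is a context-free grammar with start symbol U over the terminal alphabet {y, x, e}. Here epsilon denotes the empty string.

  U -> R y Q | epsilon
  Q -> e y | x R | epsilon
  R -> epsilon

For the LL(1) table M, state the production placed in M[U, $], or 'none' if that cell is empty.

U -> epsilon

FIRST(Q) = {epsilon, e, x}
FIRST(R) = {epsilon}
FIRST(U) = {epsilon, y}  (via R y Q)
FOLLOW(U) includes $ since U is the start symbol.
FOLLOW(U): U appears on no right-hand side. Thus FOLLOW(U) = {$}.
For U -> R y Q: FIRST(R y Q) = {y}, so it goes in M[U, t] for t ∈ {y}.
For U -> epsilon: FIRST(epsilon) = {epsilon}, so it goes in M[U, t] for t ∈ {}; since epsilon ∈ FIRST, also for every t ∈ FOLLOW(U) = {$}.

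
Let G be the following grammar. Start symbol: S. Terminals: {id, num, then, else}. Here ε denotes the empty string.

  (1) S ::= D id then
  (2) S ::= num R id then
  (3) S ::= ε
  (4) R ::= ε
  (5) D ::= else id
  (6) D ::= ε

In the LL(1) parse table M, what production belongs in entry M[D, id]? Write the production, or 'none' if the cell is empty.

D ::= ε

FIRST(R): from R::=ε we get {ε}. So FIRST(R) = {ε}.
FIRST(D): from D::=else id we get {else}; from D::=ε we get {ε}. So FIRST(D) = {ε, else}.
FIRST(S): from S::=D id then we get {else, id}; from S::=num R id then we get {num}; from S::=ε we get {ε}. So FIRST(S) = {ε, else, id, num}.
FOLLOW(S) includes $ since S is the start symbol.
FOLLOW(D): in S::=D id then, D is followed by id then with FIRST {id}. Thus FOLLOW(D) = {id}.
For D ::= else id: FIRST(else id) = {else}, so it goes in M[D, t] for t ∈ {else}.
For D ::= ε: FIRST(ε) = {ε}, so it goes in M[D, t] for t ∈ {}; since ε ∈ FIRST, also for every t ∈ FOLLOW(D) = {id}.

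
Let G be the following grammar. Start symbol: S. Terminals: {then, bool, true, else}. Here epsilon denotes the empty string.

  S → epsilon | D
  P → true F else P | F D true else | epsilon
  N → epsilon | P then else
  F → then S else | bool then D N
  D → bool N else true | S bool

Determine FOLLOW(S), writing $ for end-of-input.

FIRST(F): from F→then S else we get {then}; from F→bool then D N we get {bool}. So FIRST(F) = {bool, then}.
FIRST(P): from P→true F else P we get {true}; from P→F D true else we get {bool, then}; from P→epsilon we get {epsilon}. So FIRST(P) = {epsilon, bool, then, true}.
FIRST(N): from N→epsilon we get {epsilon}; from N→P then else we get {bool, then, true}. So FIRST(N) = {epsilon, bool, then, true}.
FIRST(S): from S→epsilon we get {epsilon}; from S→D we get {bool}. So FIRST(S) = {epsilon, bool}.
FIRST(D): from D→bool N else true we get {bool}; from D→S bool we get {bool}. So FIRST(D) = {bool}.
FOLLOW(S) includes $ since S is the start symbol.
FOLLOW(S): in F→then S else, S is followed by else with FIRST {else}; in D→S bool, S is followed by bool with FIRST {bool}. Thus FOLLOW(S) = {$, bool, else}.
FOLLOW(P): in P→true F else P, the suffix after P is empty (adds nothing new); in N→P then else, P is followed by then else with FIRST {then}. Thus FOLLOW(P) = {then}.
FOLLOW(F): in P→true F else P, F is followed by else P with FIRST {else}; in P→F D true else, F is followed by D true else with FIRST {bool}. Thus FOLLOW(F) = {bool, else}.
FOLLOW(N): in F→bool then D N, the suffix after N is empty, so FOLLOW(N) ⊇ FOLLOW(F) = {bool, else}; in D→bool N else true, N is followed by else true with FIRST {else}. Thus FOLLOW(N) = {bool, else}.
FOLLOW(D): in S→D, the suffix after D is empty, so FOLLOW(D) ⊇ FOLLOW(S) = {$, bool, else}; in P→F D true else, D is followed by true else with FIRST {true}; in F→bool then D N, D is followed by N with FIRST {epsilon, bool, then, true}; in F→bool then D N, the suffix after D is nullable, so FOLLOW(D) ⊇ FOLLOW(F) = {bool, else}. Thus FOLLOW(D) = {$, bool, else, then, true}.

{$, bool, else}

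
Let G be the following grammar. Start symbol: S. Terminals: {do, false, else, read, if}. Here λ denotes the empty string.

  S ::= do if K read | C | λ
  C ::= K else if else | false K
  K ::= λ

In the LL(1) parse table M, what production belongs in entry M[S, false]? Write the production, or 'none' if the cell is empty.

FIRST(K) = {λ}
FIRST(C) = {else, false}  (via K else if else)
FIRST(S) = {λ, do, else, false}  (via C)
FOLLOW(S) includes $ since S is the start symbol.
FOLLOW(S): S appears on no right-hand side. Thus FOLLOW(S) = {$}.
For S ::= do if K read: FIRST(do if K read) = {do}, so it goes in M[S, t] for t ∈ {do}.
For S ::= C: FIRST(C) = {else, false}, so it goes in M[S, t] for t ∈ {else, false}.
For S ::= λ: FIRST(λ) = {λ}, so it goes in M[S, t] for t ∈ {}; since λ ∈ FIRST, also for every t ∈ FOLLOW(S) = {$}.

S ::= C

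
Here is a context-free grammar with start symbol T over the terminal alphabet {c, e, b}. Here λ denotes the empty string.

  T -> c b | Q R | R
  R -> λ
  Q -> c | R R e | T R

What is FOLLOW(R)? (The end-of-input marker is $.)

FIRST(R): from R->λ we get {λ}. So FIRST(R) = {λ}.
FIRST(T): from T->c b we get {c}; from T->Q R we get {λ, c, e}; from T->R we get {λ}. So FIRST(T) = {λ, c, e}.
FIRST(Q): from Q->c we get {c}; from Q->R R e we get {e}; from Q->T R we get {λ, c, e}. So FIRST(Q) = {λ, c, e}.
FOLLOW(T) includes $ since T is the start symbol.
FOLLOW(T): in Q->T R, T is followed by R with FIRST {λ}; in Q->T R, the suffix after T is nullable, so FOLLOW(T) ⊇ FOLLOW(Q) = {$}. Thus FOLLOW(T) = {$}.
FOLLOW(Q): in T->Q R, Q is followed by R with FIRST {λ}; in T->Q R, the suffix after Q is nullable, so FOLLOW(Q) ⊇ FOLLOW(T) = {$}. Thus FOLLOW(Q) = {$}.
FOLLOW(R): in T->Q R, the suffix after R is empty, so FOLLOW(R) ⊇ FOLLOW(T) = {$}; in T->R, the suffix after R is empty, so FOLLOW(R) ⊇ FOLLOW(T) = {$}; in Q->R R e (occurrence 1), R is followed by R e with FIRST {e}; in Q->R R e (occurrence 2), R is followed by e with FIRST {e}; in Q->T R, the suffix after R is empty, so FOLLOW(R) ⊇ FOLLOW(Q) = {$}. Thus FOLLOW(R) = {$, e}.

{$, e}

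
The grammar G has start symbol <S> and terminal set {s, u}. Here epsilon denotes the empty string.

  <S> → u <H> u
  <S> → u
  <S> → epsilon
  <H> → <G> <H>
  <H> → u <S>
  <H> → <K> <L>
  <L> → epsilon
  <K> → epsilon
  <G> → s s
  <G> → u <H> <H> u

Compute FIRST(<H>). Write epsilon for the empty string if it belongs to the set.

{epsilon, s, u}

FIRST(<S>) = {epsilon, u}
FIRST(<L>) = {epsilon}
FIRST(<K>) = {epsilon}
FIRST(<G>) = {s, u}
FIRST(<H>) = {epsilon, s, u}  (via <G> <H>, <K> <L>)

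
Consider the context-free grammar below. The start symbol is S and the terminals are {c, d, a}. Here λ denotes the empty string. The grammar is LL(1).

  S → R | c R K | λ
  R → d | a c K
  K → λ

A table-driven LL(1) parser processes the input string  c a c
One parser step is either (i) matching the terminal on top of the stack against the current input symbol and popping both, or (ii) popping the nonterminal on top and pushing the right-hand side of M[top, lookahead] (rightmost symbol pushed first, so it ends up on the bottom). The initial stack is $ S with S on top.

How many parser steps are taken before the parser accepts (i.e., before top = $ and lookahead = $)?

     Stack      Input    Action
  1  $ S        c a c $  expand S → c R K
  2  $ K R c    c a c $  match c
  3  $ K R      a c $    expand R → a c K
  4  $ K K c a  a c $    match a
  5  $ K K c    c $      match c
  6  $ K K      $        expand K → λ
  7  $ K        $        expand K → λ
Accept reached after 7 steps.

7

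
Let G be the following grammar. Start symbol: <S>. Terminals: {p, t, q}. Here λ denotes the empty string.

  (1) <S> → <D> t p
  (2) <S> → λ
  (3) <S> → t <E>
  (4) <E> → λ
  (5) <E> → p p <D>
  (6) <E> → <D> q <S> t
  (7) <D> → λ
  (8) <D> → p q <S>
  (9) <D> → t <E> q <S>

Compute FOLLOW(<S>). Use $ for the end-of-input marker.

{$, q, t}

FIRST(<D>): from <D>→λ we get {λ}; from <D>→p q <S> we get {p}; from <D>→t <E> q <S> we get {t}. So FIRST(<D>) = {λ, p, t}.
FIRST(<S>): from <S>→<D> t p we get {p, t}; from <S>→λ we get {λ}; from <S>→t <E> we get {t}. So FIRST(<S>) = {λ, p, t}.
FIRST(<E>): from <E>→λ we get {λ}; from <E>→p p <D> we get {p}; from <E>→<D> q <S> t we get {p, q, t}. So FIRST(<E>) = {λ, p, q, t}.
FOLLOW(<S>) includes $ since <S> is the start symbol.
FOLLOW(<S>): in <E>→<D> q <S> t, <S> is followed by t with FIRST {t}; in <D>→p q <S>, the suffix after <S> is empty, so FOLLOW(<S>) ⊇ FOLLOW(<D>) = {$, q, t}; in <D>→t <E> q <S>, the suffix after <S> is empty, so FOLLOW(<S>) ⊇ FOLLOW(<D>) = {$, q, t}. Thus FOLLOW(<S>) = {$, q, t}.
FOLLOW(<E>): in <S>→t <E>, the suffix after <E> is empty, so FOLLOW(<E>) ⊇ FOLLOW(<S>) = {$, q, t}; in <D>→t <E> q <S>, <E> is followed by q <S> with FIRST {q}. Thus FOLLOW(<E>) = {$, q, t}.
FOLLOW(<D>): in <S>→<D> t p, <D> is followed by t p with FIRST {t}; in <E>→p p <D>, the suffix after <D> is empty, so FOLLOW(<D>) ⊇ FOLLOW(<E>) = {$, q, t}; in <E>→<D> q <S> t, <D> is followed by q <S> t with FIRST {q}. Thus FOLLOW(<D>) = {$, q, t}.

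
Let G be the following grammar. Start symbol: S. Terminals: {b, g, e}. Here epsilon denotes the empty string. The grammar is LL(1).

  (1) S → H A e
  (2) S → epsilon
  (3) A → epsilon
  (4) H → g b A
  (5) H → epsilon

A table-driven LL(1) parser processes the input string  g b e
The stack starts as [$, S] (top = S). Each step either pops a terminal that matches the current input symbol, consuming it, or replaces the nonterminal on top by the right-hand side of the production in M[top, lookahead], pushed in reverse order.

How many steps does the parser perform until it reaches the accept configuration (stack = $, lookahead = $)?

7

step 1: stack=$ S  input=g b e $  — expand S → H A e
step 2: stack=$ e A H  input=g b e $  — expand H → g b A
step 3: stack=$ e A A b g  input=g b e $  — match g
step 4: stack=$ e A A b  input=b e $  — match b
step 5: stack=$ e A A  input=e $  — expand A → epsilon
step 6: stack=$ e A  input=e $  — expand A → epsilon
step 7: stack=$ e  input=e $  — match e
Accept reached after 7 steps.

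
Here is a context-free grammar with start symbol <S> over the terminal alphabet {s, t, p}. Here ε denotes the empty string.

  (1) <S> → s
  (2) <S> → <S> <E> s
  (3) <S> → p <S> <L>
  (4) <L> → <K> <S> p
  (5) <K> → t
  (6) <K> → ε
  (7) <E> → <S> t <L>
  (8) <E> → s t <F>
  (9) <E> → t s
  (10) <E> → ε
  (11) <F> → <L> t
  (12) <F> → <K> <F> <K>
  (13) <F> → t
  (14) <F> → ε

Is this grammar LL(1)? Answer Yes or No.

FIRST(<S>) = {p, s}
FIRST(<L>) = {p, s, t}
FIRST(<K>) = {ε, t}
FIRST(<E>) = {ε, p, s, t}
FIRST(<F>) = {ε, p, s, t}
FOLLOW(<S>) = {$, p, s, t}
FOLLOW(<L>) = {$, p, s, t}
FOLLOW(<K>) = {p, s, t}
FOLLOW(<E>) = {s}
FOLLOW(<F>) = {s, t}
Cell M[<E>, s] receives both <E> → <S> t <L> and <E> → s t <F> and <E> → ε — the grammar is not LL(1).

No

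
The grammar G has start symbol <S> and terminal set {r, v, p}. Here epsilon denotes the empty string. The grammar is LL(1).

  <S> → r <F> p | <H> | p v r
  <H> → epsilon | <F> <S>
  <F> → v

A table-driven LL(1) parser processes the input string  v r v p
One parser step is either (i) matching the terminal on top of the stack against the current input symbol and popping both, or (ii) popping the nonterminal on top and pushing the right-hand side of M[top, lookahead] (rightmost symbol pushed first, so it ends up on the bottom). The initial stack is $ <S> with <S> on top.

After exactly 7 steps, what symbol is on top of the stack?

v

     Stack      Input      Action
  1  $ <S>      v r v p $  expand <S> → <H>
  2  $ <H>      v r v p $  expand <H> → <F> <S>
  3  $ <S> <F>  v r v p $  expand <F> → v
  4  $ <S> v    v r v p $  match v
  5  $ <S>      r v p $    expand <S> → r <F> p
  6  $ p <F> r  r v p $    match r
  7  $ p <F>    v p $      expand <F> → v
Stack after step 7: $ p v (top = v).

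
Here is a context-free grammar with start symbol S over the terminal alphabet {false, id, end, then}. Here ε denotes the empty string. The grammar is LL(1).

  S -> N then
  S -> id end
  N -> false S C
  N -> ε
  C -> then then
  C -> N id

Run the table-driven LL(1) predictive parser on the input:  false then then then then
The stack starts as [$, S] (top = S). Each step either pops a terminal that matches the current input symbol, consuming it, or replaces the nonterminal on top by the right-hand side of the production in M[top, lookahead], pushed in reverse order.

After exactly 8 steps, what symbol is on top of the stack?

then

step 1: stack=$ S  input=false then then then then $  — expand S -> N then
step 2: stack=$ then N  input=false then then then then $  — expand N -> false S C
step 3: stack=$ then C S false  input=false then then then then $  — match false
step 4: stack=$ then C S  input=then then then then $  — expand S -> N then
step 5: stack=$ then C then N  input=then then then then $  — expand N -> ε
step 6: stack=$ then C then  input=then then then then $  — match then
step 7: stack=$ then C  input=then then then $  — expand C -> then then
step 8: stack=$ then then then  input=then then then $  — match then
Stack after step 8: $ then then (top = then).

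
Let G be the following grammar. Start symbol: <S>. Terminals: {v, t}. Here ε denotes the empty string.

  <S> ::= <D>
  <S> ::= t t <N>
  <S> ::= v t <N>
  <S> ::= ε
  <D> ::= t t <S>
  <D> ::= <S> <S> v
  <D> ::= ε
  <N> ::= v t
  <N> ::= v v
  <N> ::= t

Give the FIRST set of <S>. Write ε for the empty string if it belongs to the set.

FIRST(<N>) = {t, v}
FIRST(<S>) = {ε, t, v}  (via <D>)
FIRST(<D>) = {ε, t, v}  (via <S> <S> v)

{ε, t, v}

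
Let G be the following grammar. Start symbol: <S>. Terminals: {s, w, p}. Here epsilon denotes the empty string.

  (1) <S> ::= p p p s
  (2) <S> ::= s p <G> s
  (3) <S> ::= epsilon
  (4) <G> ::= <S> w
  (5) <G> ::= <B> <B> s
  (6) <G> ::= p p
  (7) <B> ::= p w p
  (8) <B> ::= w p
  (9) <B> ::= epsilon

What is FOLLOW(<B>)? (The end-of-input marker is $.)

FIRST(<S>) = {epsilon, p, s}
FIRST(<B>) = {epsilon, p, w}
FIRST(<G>) = {p, s, w}  (via <S> w, <B> <B> s)
FOLLOW(<S>) includes $ since <S> is the start symbol.
FOLLOW(<S>): in <G>::=<S> w, <S> is followed by w with FIRST {w}. Thus FOLLOW(<S>) = {$, w}.
FOLLOW(<G>): in <S>::=s p <G> s, <G> is followed by s with FIRST {s}. Thus FOLLOW(<G>) = {s}.
FOLLOW(<B>): in <G>::=<B> <B> s (occurrence 1), <B> is followed by <B> s with FIRST {p, s, w}; in <G>::=<B> <B> s (occurrence 2), <B> is followed by s with FIRST {s}. Thus FOLLOW(<B>) = {p, s, w}.

{p, s, w}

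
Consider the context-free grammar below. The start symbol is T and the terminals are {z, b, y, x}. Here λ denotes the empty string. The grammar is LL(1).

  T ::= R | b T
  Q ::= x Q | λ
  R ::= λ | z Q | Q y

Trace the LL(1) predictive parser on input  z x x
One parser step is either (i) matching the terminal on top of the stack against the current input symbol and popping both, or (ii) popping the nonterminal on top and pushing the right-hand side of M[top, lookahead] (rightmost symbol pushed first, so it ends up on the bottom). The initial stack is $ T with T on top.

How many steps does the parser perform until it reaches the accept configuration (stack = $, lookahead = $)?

8

step 1: stack=$ T  input=z x x $  — expand T ::= R
step 2: stack=$ R  input=z x x $  — expand R ::= z Q
step 3: stack=$ Q z  input=z x x $  — match z
step 4: stack=$ Q  input=x x $  — expand Q ::= x Q
step 5: stack=$ Q x  input=x x $  — match x
step 6: stack=$ Q  input=x $  — expand Q ::= x Q
step 7: stack=$ Q x  input=x $  — match x
step 8: stack=$ Q  input=$  — expand Q ::= λ
Accept reached after 8 steps.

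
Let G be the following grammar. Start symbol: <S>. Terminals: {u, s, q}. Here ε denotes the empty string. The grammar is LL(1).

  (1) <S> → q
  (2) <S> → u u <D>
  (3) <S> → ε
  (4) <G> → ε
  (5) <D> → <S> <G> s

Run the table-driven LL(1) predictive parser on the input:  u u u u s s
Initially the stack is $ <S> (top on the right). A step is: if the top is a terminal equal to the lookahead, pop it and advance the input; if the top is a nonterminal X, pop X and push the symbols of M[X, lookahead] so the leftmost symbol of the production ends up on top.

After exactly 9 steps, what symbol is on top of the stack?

     Stack              Input          Action
  1  $ <S>              u u u u s s $  expand <S> → u u <D>
  2  $ <D> u u          u u u u s s $  match u
  3  $ <D> u            u u u s s $    match u
  4  $ <D>              u u s s $      expand <D> → <S> <G> s
  5  $ s <G> <S>        u u s s $      expand <S> → u u <D>
  6  $ s <G> <D> u u    u u s s $      match u
  7  $ s <G> <D> u      u s s $        match u
  8  $ s <G> <D>        s s $          expand <D> → <S> <G> s
  9  $ s <G> s <G> <S>  s s $          expand <S> → ε
Stack after step 9: $ s <G> s <G> (top = <G>).

<G>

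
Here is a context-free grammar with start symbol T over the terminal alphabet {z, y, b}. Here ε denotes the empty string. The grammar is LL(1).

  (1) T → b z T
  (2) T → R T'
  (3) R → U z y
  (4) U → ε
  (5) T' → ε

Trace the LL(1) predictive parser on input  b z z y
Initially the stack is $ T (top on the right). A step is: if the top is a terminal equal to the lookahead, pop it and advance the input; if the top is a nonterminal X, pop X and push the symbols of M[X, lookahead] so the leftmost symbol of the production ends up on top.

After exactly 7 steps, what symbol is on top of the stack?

     Stack       Input      Action
  1  $ T         b z z y $  expand T → b z T
  2  $ T z b     b z z y $  match b
  3  $ T z       z z y $    match z
  4  $ T         z y $      expand T → R T'
  5  $ T' R      z y $      expand R → U z y
  6  $ T' y z U  z y $      expand U → ε
  7  $ T' y z    z y $      match z
Stack after step 7: $ T' y (top = y).

y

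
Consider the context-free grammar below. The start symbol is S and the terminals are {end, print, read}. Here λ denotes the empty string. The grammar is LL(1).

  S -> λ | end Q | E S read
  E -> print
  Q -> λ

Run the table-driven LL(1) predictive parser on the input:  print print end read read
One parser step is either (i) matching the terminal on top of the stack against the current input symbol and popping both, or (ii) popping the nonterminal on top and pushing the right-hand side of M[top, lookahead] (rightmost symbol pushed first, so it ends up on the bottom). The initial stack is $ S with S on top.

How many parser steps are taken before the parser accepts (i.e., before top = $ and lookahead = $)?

11

      Stack                Input                        Action
   1  $ S                  print print end read read $  expand S -> E S read
   2  $ read S E           print print end read read $  expand E -> print
   3  $ read S print       print print end read read $  match print
   4  $ read S             print end read read $        expand S -> E S read
   5  $ read read S E      print end read read $        expand E -> print
   6  $ read read S print  print end read read $        match print
   7  $ read read S        end read read $              expand S -> end Q
   8  $ read read Q end    end read read $              match end
   9  $ read read Q        read read $                  expand Q -> λ
  10  $ read read          read read $                  match read
  11  $ read               read $                       match read
Accept reached after 11 steps.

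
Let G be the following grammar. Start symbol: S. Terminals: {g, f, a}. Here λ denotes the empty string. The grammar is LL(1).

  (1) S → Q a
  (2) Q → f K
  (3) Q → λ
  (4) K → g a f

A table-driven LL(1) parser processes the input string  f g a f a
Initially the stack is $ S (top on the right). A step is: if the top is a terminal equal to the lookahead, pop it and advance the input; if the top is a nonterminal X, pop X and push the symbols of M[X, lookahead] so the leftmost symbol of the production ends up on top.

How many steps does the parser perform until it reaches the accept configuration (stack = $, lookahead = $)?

     Stack      Input        Action
  1  $ S        f g a f a $  expand S → Q a
  2  $ a Q      f g a f a $  expand Q → f K
  3  $ a K f    f g a f a $  match f
  4  $ a K      g a f a $    expand K → g a f
  5  $ a f a g  g a f a $    match g
  6  $ a f a    a f a $      match a
  7  $ a f      f a $        match f
  8  $ a        a $          match a
Accept reached after 8 steps.

8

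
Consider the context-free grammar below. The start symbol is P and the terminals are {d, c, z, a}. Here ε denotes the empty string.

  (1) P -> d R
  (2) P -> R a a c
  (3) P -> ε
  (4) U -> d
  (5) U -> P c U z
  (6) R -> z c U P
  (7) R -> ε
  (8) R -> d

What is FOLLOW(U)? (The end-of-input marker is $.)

FIRST(R): from R->z c U P we get {z}; from R->ε we get {ε}; from R->d we get {d}. So FIRST(R) = {ε, d, z}.
FIRST(P): from P->d R we get {d}; from P->R a a c we get {a, d, z}; from P->ε we get {ε}. So FIRST(P) = {ε, a, d, z}.
FIRST(U): from U->d we get {d}; from U->P c U z we get {a, c, d, z}. So FIRST(U) = {a, c, d, z}.
FOLLOW(P) includes $ since P is the start symbol.
FOLLOW(P): in U->P c U z, P is followed by c U z with FIRST {c}; in R->z c U P, the suffix after P is empty, so FOLLOW(P) ⊇ FOLLOW(R) = {$, a, c}. Thus FOLLOW(P) = {$, a, c}.
FOLLOW(R): in P->d R, the suffix after R is empty, so FOLLOW(R) ⊇ FOLLOW(P) = {$, a, c}; in P->R a a c, R is followed by a a c with FIRST {a}. Thus FOLLOW(R) = {$, a, c}.
FOLLOW(U): in U->P c U z, U is followed by z with FIRST {z}; in R->z c U P, U is followed by P with FIRST {ε, a, d, z}; in R->z c U P, the suffix after U is nullable, so FOLLOW(U) ⊇ FOLLOW(R) = {$, a, c}. Thus FOLLOW(U) = {$, a, c, d, z}.

{$, a, c, d, z}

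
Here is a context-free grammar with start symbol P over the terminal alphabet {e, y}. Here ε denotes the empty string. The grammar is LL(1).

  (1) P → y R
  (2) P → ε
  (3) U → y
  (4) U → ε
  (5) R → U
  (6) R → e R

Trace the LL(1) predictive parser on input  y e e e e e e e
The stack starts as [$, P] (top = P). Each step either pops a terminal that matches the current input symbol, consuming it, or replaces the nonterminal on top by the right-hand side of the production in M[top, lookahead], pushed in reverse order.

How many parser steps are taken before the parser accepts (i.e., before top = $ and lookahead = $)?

18

      Stack  Input              Action
   1  $ P    y e e e e e e e $  expand P → y R
   2  $ R y  y e e e e e e e $  match y
   3  $ R    e e e e e e e $    expand R → e R
   4  $ R e  e e e e e e e $    match e
   5  $ R    e e e e e e $      expand R → e R
   6  $ R e  e e e e e e $      match e
   7  $ R    e e e e e $        expand R → e R
   8  $ R e  e e e e e $        match e
   9  $ R    e e e e $          expand R → e R
  10  $ R e  e e e e $          match e
  11  $ R    e e e $            expand R → e R
  12  $ R e  e e e $            match e
  13  $ R    e e $              expand R → e R
  14  $ R e  e e $              match e
  15  $ R    e $                expand R → e R
  16  $ R e  e $                match e
  17  $ R    $                  expand R → U
  18  $ U    $                  expand U → ε
Accept reached after 18 steps.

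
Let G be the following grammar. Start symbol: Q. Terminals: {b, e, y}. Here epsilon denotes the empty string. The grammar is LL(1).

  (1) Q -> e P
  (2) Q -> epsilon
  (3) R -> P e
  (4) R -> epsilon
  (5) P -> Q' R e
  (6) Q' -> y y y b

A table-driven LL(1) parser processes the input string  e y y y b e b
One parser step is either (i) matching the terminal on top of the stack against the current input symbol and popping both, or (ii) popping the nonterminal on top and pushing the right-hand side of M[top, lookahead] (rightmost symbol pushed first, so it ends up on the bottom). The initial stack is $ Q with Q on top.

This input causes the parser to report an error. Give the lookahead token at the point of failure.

step 1: stack=$ Q  input=e y y y b e b $  — expand Q -> e P
step 2: stack=$ P e  input=e y y y b e b $  — match e
step 3: stack=$ P  input=y y y b e b $  — expand P -> Q' R e
step 4: stack=$ e R Q'  input=y y y b e b $  — expand Q' -> y y y b
step 5: stack=$ e R b y y y  input=y y y b e b $  — match y
step 6: stack=$ e R b y y  input=y y b e b $  — match y
step 7: stack=$ e R b y  input=y b e b $  — match y
step 8: stack=$ e R b  input=b e b $  — match b
step 9: stack=$ e R  input=e b $  — expand R -> epsilon
step 10: stack=$ e  input=e b $  — match e
step 11: stack=$  input=b $  — error: stack empty but input remains

b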